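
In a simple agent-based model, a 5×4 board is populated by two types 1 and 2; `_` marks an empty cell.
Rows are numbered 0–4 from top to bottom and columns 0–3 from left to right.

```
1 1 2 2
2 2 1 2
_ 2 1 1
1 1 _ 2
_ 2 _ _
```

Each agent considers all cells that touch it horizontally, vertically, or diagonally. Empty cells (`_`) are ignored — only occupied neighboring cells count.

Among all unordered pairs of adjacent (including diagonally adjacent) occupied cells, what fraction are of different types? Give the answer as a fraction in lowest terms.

10/17

Scan each occupied cell's neighbors to the right and below (and the two forward diagonals) so each pair is counted once.
Row 0: 1(0,0)–1(0,1)= 1(0,0)–2(1,0)≠ 1(0,0)–2(1,1)≠ 1(0,1)–2(0,2)≠ 1(0,1)–2(1,1)≠ 1(0,1)–1(1,2)= 1(0,1)–2(1,0)≠ 2(0,2)–2(0,3)= 2(0,2)–1(1,2)≠ 2(0,2)–2(1,3)= 2(0,2)–2(1,1)= 2(0,3)–2(1,3)= 2(0,3)–1(1,2)≠  → 7/13 unlike.
Row 1: 2(1,0)–2(1,1)= 2(1,0)–2(2,1)= 2(1,1)–1(1,2)≠ 2(1,1)–2(2,1)= 2(1,1)–1(2,2)≠ 1(1,2)–2(1,3)≠ 1(1,2)–1(2,2)= 1(1,2)–1(2,3)= 1(1,2)–2(2,1)≠ 2(1,3)–1(2,3)≠ 2(1,3)–1(2,2)≠  → 6/11 unlike.
Row 2: 2(2,1)–1(2,2)≠ 2(2,1)–1(3,1)≠ 2(2,1)–1(3,0)≠ 1(2,2)–1(2,3)= 1(2,2)–2(3,3)≠ 1(2,2)–1(3,1)= 1(2,3)–2(3,3)≠  → 5/7 unlike.
Row 3: 1(3,0)–1(3,1)= 1(3,0)–2(4,1)≠ 1(3,1)–2(4,1)≠  → 2/3 unlike.
Total adjacent occupied pairs: 34; unlike-type pairs: 20.
20/34 reduces to 10/17.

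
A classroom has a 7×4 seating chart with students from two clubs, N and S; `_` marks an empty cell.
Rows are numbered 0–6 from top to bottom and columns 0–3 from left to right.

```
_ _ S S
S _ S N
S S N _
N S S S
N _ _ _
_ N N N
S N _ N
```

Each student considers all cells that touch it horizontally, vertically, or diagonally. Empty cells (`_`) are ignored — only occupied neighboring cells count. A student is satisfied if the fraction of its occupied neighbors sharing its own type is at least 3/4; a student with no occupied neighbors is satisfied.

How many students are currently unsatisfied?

12

Row 0: (0,2)S 2/3 ✗ · (0,3)S 2/3 ✗
Row 1: (1,0)S 2/2 ✓ · (1,2)S 3/5 ✗ · (1,3)N 1/4 ✗
Row 2: (2,0)S 3/4 ✓ · (2,1)S 5/7 ✗ · (2,2)N 1/6 ✗
Row 3: (3,0)N 1/4 ✗ · (3,1)S 3/6 ✗ · (3,2)S 3/4 ✓ · (3,3)S 1/2 ✗
Row 4: (4,0)N 2/3 ✗
Row 5: (5,1)N 3/4 ✓ · (5,2)N 4/4 ✓ · (5,3)N 2/2 ✓
Row 6: (6,0)S 0/2 ✗ · (6,1)N 2/3 ✗ · (6,3)N 2/2 ✓
Unsatisfied: (0,2), (0,3), (1,2), (1,3), (2,1), (2,2), (3,0), (3,1), (3,3), (4,0), (6,0), (6,1) — 12 in total.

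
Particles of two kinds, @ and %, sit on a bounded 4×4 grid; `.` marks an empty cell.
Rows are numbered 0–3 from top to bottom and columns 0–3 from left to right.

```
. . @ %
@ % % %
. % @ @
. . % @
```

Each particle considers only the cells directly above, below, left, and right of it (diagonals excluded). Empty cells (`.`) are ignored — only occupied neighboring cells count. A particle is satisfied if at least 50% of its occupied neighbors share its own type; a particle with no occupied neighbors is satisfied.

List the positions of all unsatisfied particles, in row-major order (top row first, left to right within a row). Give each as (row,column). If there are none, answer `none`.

Row 0: (0,2)@ 0/2 ✗ · (0,3)% 1/2 ✓
Row 1: (1,0)@ 0/1 ✗ · (1,1)% 2/3 ✓ · (1,2)% 2/4 ✓ · (1,3)% 2/3 ✓
Row 2: (2,1)% 1/2 ✓ · (2,2)@ 1/4 ✗ · (2,3)@ 2/3 ✓
Row 3: (3,2)% 0/2 ✗ · (3,3)@ 1/2 ✓

(0,2), (1,0), (2,2), (3,2)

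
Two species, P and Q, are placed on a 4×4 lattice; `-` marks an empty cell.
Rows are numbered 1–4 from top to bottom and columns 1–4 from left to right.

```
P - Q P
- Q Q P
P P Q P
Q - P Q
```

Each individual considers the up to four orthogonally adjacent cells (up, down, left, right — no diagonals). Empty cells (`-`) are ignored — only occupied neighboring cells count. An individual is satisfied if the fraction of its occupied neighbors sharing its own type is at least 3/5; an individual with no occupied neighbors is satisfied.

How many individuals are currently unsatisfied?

(1,1)P 0/0 ok
(1,3)Q 1/2 unhappy
(1,4)P 1/2 unhappy
(2,2)Q 1/2 unhappy
(2,3)Q 3/4 ok
(2,4)P 2/3 ok
(3,1)P 1/2 unhappy
(3,2)P 1/3 unhappy
(3,3)Q 1/4 unhappy
(3,4)P 1/3 unhappy
(4,1)Q 0/1 unhappy
(4,3)P 0/2 unhappy
(4,4)Q 0/2 unhappy
Unsatisfied: (1,3), (1,4), (2,2), (3,1), (3,2), (3,3), (3,4), (4,1), (4,3), (4,4) — 10 in total.

10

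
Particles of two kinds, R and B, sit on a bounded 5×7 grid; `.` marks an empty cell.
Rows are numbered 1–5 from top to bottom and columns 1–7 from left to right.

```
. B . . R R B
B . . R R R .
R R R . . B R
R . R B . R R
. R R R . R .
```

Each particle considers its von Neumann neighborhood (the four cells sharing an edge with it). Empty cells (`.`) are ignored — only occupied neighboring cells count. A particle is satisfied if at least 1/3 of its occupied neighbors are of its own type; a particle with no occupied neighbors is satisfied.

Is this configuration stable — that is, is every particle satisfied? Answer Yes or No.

No

Row 1: (1,2)B 0/0 satisfied · (1,5)R 2/2 satisfied · (1,6)R 2/3 satisfied · (1,7)B 0/1 not
Row 2: (2,1)B 0/1 not · (2,4)R 1/1 satisfied · (2,5)R 3/3 satisfied · (2,6)R 2/3 satisfied
Row 3: (3,1)R 2/3 satisfied · (3,2)R 2/2 satisfied · (3,3)R 2/2 satisfied · (3,6)B 0/3 not · (3,7)R 1/2 satisfied
Row 4: (4,1)R 1/1 satisfied · (4,3)R 2/3 satisfied · (4,4)B 0/2 not · (4,6)R 2/3 satisfied · (4,7)R 2/2 satisfied
Row 5: (5,2)R 1/1 satisfied · (5,3)R 3/3 satisfied · (5,4)R 1/2 satisfied · (5,6)R 1/1 satisfied
For instance (1,7) has only 0/1 same-type neighbors, below 1/3.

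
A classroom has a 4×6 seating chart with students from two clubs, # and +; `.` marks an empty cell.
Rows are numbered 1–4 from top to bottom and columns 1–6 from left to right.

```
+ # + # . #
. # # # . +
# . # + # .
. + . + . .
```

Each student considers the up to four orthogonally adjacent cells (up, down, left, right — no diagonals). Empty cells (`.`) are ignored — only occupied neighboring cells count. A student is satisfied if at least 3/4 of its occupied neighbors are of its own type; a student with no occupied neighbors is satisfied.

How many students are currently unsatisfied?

Row 1: (1,1)+ 0/1 unhappy · (1,2)# 1/3 unhappy · (1,3)+ 0/3 unhappy · (1,4)# 1/2 unhappy · (1,6)# 0/1 unhappy
Row 2: (2,2)# 2/2 ok · (2,3)# 3/4 ok · (2,4)# 2/3 unhappy · (2,6)+ 0/1 unhappy
Row 3: (3,1)# 0/0 ok · (3,3)# 1/2 unhappy · (3,4)+ 1/4 unhappy · (3,5)# 0/1 unhappy
Row 4: (4,2)+ 0/0 ok · (4,4)+ 1/1 ok
Unsatisfied: (1,1), (1,2), (1,3), (1,4), (1,6), (2,4), (2,6), (3,3), (3,4), (3,5) — 10 in total.

10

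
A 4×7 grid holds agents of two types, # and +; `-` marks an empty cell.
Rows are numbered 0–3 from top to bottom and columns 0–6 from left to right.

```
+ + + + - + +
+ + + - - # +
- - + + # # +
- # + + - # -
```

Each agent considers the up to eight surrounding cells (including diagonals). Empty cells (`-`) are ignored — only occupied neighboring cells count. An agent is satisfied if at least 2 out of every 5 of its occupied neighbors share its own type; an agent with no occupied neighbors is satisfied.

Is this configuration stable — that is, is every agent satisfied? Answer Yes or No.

No

Row 0: (0,0)+ 3/3 satisfied · (0,1)+ 5/5 satisfied · (0,2)+ 4/4 satisfied · (0,3)+ 2/2 satisfied · (0,5)+ 2/3 satisfied · (0,6)+ 2/3 satisfied
Row 1: (1,0)+ 3/3 satisfied · (1,1)+ 6/6 satisfied · (1,2)+ 6/6 satisfied · (1,5)# 2/6 not · (1,6)+ 3/5 satisfied
Row 2: (2,2)+ 5/6 satisfied · (2,3)+ 4/5 satisfied · (2,4)# 3/5 satisfied · (2,5)# 3/5 satisfied · (2,6)+ 1/4 not
Row 3: (3,1)# 0/2 not · (3,2)+ 3/4 satisfied · (3,3)+ 3/4 satisfied · (3,5)# 2/3 satisfied
For instance (1,5) has only 2/6 same-type neighbors, below 2/5.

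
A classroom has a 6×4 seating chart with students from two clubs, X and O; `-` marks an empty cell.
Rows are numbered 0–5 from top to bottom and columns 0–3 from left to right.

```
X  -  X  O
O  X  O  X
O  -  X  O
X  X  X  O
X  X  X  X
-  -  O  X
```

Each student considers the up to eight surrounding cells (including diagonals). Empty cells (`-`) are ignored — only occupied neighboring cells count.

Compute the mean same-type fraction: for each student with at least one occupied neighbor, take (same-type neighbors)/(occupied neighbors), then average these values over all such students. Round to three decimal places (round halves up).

Row 0: (0,0)X 1/2 · (0,2)X 2/4 · (0,3)O 1/3
Row 1: (1,0)O 1/3 · (1,1)X 3/6 · (1,2)O 2/6 · (1,3)X 2/5
Row 2: (2,0)O 1/4 · (2,2)X 4/7 · (2,3)O 2/5
Row 3: (3,0)X 3/4 · (3,1)X 6/7 · (3,2)X 5/7 · (3,3)O 1/5
Row 4: (4,0)X 3/3 · (4,1)X 5/6 · (4,2)X 5/7 · (4,3)X 3/5
Row 5: (5,2)O 0/4 · (5,3)X 2/3
Sum over 20 students: 1/2 + 2/4 + 1/3 + 1/3 + 3/6 + 2/6 + 2/5 + 1/4 + 4/7 + 2/5 + 3/4 + 6/7 + 5/7 + 1/5 + 3/3 + 5/6 + 5/7 + 3/5 + 0/4 + 2/3 = 366/35; mean = 366/35 ÷ 20 = 183/350 = 0.522857… → 0.523.

0.523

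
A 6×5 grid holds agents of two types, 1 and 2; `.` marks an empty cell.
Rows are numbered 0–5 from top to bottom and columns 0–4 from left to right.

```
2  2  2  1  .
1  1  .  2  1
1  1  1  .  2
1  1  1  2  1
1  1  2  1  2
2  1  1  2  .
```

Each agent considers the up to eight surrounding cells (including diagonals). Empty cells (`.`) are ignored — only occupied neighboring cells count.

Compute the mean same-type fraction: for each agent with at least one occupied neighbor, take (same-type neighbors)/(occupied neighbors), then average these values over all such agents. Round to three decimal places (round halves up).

Row 0: (0,0)2 1/3 · (0,1)2 2/4 · (0,2)2 2/4 · (0,3)1 1/3
Row 1: (1,0)1 3/5 · (1,1)1 4/7 · (1,3)2 2/5 · (1,4)1 1/3
Row 2: (2,0)1 5/5 · (2,1)1 7/7 · (2,2)1 4/6 · (2,4)2 2/4
Row 3: (3,0)1 5/5 · (3,1)1 7/8 · (3,2)1 5/7 · (3,3)2 3/7 · (3,4)1 1/4
Row 4: (4,0)1 4/5 · (4,1)1 6/8 · (4,2)2 2/8 · (4,3)1 3/7 · (4,4)2 2/4
Row 5: (5,0)2 0/3 · (5,1)1 3/5 · (5,2)1 3/5 · (5,3)2 2/4
Sum over 26 agents: 1/3 + 2/4 + 2/4 + 1/3 + 3/5 + 4/7 + 2/5 + 1/3 + 5/5 + 7/7 + 4/6 + 2/4 + 5/5 + 7/8 + 5/7 + 3/7 + 1/4 + 4/5 + 6/8 + 2/8 + 3/7 + 2/4 + 0/3 + 3/5 + 3/5 + 2/4 = 2425/168; mean = 2425/168 ÷ 26 = 2425/4368 = 0.555173… → 0.555.

0.555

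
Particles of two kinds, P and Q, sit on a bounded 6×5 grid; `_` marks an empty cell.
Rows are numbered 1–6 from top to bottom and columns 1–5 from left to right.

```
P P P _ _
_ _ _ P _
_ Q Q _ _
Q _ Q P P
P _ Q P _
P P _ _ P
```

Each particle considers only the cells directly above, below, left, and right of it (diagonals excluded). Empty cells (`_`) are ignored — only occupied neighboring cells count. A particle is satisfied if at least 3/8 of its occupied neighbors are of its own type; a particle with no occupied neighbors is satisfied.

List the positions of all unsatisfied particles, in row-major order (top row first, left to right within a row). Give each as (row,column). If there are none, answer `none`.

(4,1)

Row 1: (1,1)P 1/1 ✓ · (1,2)P 2/2 ✓ · (1,3)P 1/1 ✓
Row 2: (2,4)P 0/0 ✓
Row 3: (3,2)Q 1/1 ✓ · (3,3)Q 2/2 ✓
Row 4: (4,1)Q 0/1 ✗ · (4,3)Q 2/3 ✓ · (4,4)P 2/3 ✓ · (4,5)P 1/1 ✓
Row 5: (5,1)P 1/2 ✓ · (5,3)Q 1/2 ✓ · (5,4)P 1/2 ✓
Row 6: (6,1)P 2/2 ✓ · (6,2)P 1/1 ✓ · (6,5)P 0/0 ✓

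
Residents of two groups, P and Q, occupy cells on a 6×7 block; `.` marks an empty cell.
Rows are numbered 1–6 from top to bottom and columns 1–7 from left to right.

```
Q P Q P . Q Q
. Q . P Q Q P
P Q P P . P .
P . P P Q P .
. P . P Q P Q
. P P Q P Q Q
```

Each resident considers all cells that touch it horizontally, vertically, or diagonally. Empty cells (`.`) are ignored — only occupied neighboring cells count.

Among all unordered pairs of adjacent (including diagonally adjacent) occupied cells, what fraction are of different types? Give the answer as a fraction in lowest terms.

38/75

Scan each occupied cell's neighbors to the right and below (and the two forward diagonals) so each pair is counted once.
From row 1: 8 unlike of 15 pairs (running 8/15).
From row 2: 7 unlike of 12 pairs (running 15/27).
From row 3: 6 unlike of 13 pairs (running 21/40).
From row 4: 7 unlike of 14 pairs (running 28/54).
From row 5: 7 unlike of 16 pairs (running 35/70).
From row 6: 3 unlike of 5 pairs (running 38/75).
Total adjacent occupied pairs: 75; unlike-type pairs: 38.
38/75 is already in lowest terms.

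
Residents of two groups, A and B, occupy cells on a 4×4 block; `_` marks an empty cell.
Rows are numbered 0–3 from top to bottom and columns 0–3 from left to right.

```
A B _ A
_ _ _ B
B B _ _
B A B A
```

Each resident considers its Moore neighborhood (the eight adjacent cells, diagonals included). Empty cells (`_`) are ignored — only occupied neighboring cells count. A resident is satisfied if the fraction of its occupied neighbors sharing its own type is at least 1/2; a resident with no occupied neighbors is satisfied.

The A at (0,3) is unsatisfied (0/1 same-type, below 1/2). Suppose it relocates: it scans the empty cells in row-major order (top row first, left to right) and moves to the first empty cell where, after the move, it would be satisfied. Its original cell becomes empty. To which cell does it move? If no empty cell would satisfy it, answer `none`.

none

Vacating (0,3). Empty cells in order:
  (0,2): 0/2 same-type → still unsatisfied.
  (1,0): 1/4 same-type → still unsatisfied.
  (1,1): 1/4 same-type → still unsatisfied.
  (1,2): 0/3 same-type → still unsatisfied.
  (2,2): 2/5 same-type → still unsatisfied.
  (2,3): 1/3 same-type → still unsatisfied.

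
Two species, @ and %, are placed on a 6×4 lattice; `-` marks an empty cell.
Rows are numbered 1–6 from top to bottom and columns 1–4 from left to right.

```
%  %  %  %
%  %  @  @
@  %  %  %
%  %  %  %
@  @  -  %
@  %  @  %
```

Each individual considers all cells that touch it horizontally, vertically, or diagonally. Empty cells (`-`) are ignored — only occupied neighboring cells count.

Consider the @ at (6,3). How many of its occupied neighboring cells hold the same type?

1

Occupied neighbors of (6,3): (5,2)=@, (5,4)=%, (6,2)=%, (6,4)=%.
Same type (@): 1 of 4.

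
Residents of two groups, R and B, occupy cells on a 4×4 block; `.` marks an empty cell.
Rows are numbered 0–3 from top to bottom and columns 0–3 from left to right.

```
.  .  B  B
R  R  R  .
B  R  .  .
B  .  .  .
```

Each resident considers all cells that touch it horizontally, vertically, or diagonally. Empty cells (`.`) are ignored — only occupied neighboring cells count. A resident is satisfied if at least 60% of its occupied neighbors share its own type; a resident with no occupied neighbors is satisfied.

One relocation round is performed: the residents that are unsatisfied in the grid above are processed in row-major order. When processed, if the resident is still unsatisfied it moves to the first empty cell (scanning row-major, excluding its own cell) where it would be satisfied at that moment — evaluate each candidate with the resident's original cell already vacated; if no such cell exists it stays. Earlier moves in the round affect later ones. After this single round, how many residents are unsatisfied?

1

Initially unsatisfied (in order): (0,2), (0,3), (1,2), (2,0), (3,0).
  (0,2) → (3,1).
  (0,3) → (3,3).
  (1,2): now satisfied by earlier moves; stays.
  (2,0) → (3,2).
  (3,0) → (2,3).
Resulting grid:
. . . .
R R R .
. R . B
. B B B
Unsatisfied now: (3,1).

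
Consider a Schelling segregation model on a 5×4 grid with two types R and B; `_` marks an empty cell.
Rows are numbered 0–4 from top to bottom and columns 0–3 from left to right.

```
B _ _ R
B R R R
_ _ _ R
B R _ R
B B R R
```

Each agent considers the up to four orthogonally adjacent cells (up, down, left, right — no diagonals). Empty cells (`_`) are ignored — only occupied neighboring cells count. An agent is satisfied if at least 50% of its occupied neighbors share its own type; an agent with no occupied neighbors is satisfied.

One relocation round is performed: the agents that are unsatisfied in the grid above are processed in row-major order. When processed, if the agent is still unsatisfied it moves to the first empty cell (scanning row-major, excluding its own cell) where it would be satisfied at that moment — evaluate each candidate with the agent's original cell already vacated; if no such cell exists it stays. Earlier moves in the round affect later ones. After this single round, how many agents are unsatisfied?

0

Initially unsatisfied (in order): (3,1), (4,1).
  (3,1) → (0,1).
  (4,1): now satisfied by earlier moves; stays.
Resulting grid:
B R _ R
B R R R
_ _ _ R
B _ _ R
B B R R
All satisfied now.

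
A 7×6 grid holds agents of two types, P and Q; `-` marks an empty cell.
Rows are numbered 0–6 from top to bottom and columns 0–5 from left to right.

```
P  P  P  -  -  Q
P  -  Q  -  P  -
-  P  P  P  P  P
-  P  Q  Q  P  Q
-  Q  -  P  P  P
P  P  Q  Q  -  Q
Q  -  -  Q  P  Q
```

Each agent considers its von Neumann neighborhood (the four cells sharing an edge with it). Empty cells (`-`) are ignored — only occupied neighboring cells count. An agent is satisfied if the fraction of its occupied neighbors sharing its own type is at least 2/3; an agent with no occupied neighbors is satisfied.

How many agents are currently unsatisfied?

(0,0)P 2/2 ok
(0,1)P 2/2 ok
(0,2)P 1/2 unhappy
(0,5)Q 0/0 ok
(1,0)P 1/1 ok
(1,2)Q 0/2 unhappy
(1,4)P 1/1 ok
(2,1)P 2/2 ok
(2,2)P 2/4 unhappy
(2,3)P 2/3 ok
(2,4)P 4/4 ok
(2,5)P 1/2 unhappy
(3,1)P 1/3 unhappy
(3,2)Q 1/3 unhappy
(3,3)Q 1/4 unhappy
(3,4)P 2/4 unhappy
(3,5)Q 0/3 unhappy
(4,1)Q 0/2 unhappy
(4,3)P 1/3 unhappy
(4,4)P 3/3 ok
(4,5)P 1/3 unhappy
(5,0)P 1/2 unhappy
(5,1)P 1/3 unhappy
(5,2)Q 1/2 unhappy
(5,3)Q 2/3 ok
(5,5)Q 1/2 unhappy
(6,0)Q 0/1 unhappy
(6,3)Q 1/2 unhappy
(6,4)P 0/2 unhappy
(6,5)Q 1/2 unhappy
Unsatisfied: (0,2), (1,2), (2,2), (2,5), (3,1), (3,2), (3,3), (3,4), (3,5), (4,1), (4,3), (4,5), (5,0), (5,1), (5,2), (5,5), (6,0), (6,3), (6,4), (6,5) — 20 in total.

20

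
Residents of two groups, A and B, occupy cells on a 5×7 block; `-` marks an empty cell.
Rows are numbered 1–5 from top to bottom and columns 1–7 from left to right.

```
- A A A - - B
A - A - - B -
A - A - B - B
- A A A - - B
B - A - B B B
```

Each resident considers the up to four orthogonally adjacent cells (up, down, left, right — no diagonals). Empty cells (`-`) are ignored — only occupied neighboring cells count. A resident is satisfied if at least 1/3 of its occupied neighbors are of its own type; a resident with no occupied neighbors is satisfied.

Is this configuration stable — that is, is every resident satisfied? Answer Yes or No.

Yes

(1,2)A 1/1 ok
(1,3)A 3/3 ok
(1,4)A 1/1 ok
(1,7)B 0/0 ok
(2,1)A 1/1 ok
(2,3)A 2/2 ok
(2,6)B 0/0 ok
(3,1)A 1/1 ok
(3,3)A 2/2 ok
(3,5)B 0/0 ok
(3,7)B 1/1 ok
(4,2)A 1/1 ok
(4,3)A 4/4 ok
(4,4)A 1/1 ok
(4,7)B 2/2 ok
(5,1)B 0/0 ok
(5,3)A 1/1 ok
(5,5)B 1/1 ok
(5,6)B 2/2 ok
(5,7)B 2/2 ok
All meet the threshold, so the configuration is stable.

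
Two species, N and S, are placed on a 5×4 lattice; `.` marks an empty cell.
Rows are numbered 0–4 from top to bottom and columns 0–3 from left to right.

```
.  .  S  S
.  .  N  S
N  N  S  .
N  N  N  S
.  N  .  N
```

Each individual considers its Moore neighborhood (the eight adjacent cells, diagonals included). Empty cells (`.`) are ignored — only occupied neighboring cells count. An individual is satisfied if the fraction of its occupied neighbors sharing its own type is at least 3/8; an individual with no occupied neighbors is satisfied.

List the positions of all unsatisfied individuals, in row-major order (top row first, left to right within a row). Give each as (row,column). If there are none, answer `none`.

(1,2), (2,2), (3,3)

(0,2)S 2/3 ✓
(0,3)S 2/3 ✓
(1,2)N 1/5 ✗
(1,3)S 3/4 ✓
(2,0)N 3/3 ✓
(2,1)N 5/6 ✓
(2,2)S 2/6 ✗
(3,0)N 4/4 ✓
(3,1)N 5/6 ✓
(3,2)N 4/6 ✓
(3,3)S 1/3 ✗
(4,1)N 3/3 ✓
(4,3)N 1/2 ✓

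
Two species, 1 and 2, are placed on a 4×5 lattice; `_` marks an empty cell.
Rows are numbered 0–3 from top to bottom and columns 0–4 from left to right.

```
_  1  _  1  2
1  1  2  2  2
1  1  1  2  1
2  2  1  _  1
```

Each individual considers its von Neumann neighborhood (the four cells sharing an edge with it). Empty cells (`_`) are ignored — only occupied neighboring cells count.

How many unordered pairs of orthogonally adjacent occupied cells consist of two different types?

10

Scan each occupied cell's neighbors to the right and below so each pair is counted once.
From row 0: 2 unlike of 4 pairs (running 2/4).
From row 1: 3 unlike of 9 pairs (running 5/13).
From row 2: 4 unlike of 8 pairs (running 9/21).
From row 3: 1 unlike of 2 pairs (running 10/23).
Total adjacent occupied pairs: 23; unlike-type pairs: 10.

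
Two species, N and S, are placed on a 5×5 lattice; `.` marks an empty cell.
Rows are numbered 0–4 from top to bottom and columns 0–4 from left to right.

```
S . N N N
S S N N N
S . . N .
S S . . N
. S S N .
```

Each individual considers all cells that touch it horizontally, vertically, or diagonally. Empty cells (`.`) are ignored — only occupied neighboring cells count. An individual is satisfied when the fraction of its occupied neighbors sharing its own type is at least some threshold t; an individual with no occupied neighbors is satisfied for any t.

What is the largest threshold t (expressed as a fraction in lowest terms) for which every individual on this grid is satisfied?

1/2

Row 0: (0,0)S 2/2 · (0,2)N 3/4 · (0,3)N 5/5 · (0,4)N 3/3
Row 1: (1,0)S 3/3 · (1,1)S 3/5 · (1,2)N 4/5 · (1,3)N 6/6 · (1,4)N 4/4
Row 2: (2,0)S 4/4 · (2,3)N 4/4
Row 3: (3,0)S 3/3 · (3,1)S 4/4 · (3,4)N 2/2
Row 4: (4,1)S 3/3 · (4,2)S 2/3 · (4,3)N 1/2
The smallest same-type fraction is 1/2 at (4,3), which reduces to 1/2. Any threshold above that leaves this individual unsatisfied.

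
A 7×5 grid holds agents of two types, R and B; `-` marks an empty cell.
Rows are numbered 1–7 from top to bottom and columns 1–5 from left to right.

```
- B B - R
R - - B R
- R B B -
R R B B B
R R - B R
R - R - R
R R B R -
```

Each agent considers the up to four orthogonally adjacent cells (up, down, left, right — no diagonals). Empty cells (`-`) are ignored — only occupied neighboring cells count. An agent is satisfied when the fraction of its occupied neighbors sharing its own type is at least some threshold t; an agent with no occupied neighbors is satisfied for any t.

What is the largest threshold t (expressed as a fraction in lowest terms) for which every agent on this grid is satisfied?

0/1

Row 1: (1,2)B 1/1 · (1,3)B 1/1 · (1,5)R 1/1
Row 2: (2,1)R — no occupied neighbors · (2,4)B 1/2 · (2,5)R 1/2
Row 3: (3,2)R 1/2 · (3,3)B 2/3 · (3,4)B 3/3
Row 4: (4,1)R 2/2 · (4,2)R 3/4 · (4,3)B 2/3 · (4,4)B 4/4 · (4,5)B 1/2
Row 5: (5,1)R 3/3 · (5,2)R 2/2 · (5,4)B 1/2 · (5,5)R 1/3
Row 6: (6,1)R 2/2 · (6,3)R 0/1 · (6,5)R 1/1
Row 7: (7,1)R 2/2 · (7,2)R 1/2 · (7,3)B 0/3 · (7,4)R 0/1
The smallest same-type fraction is 0/1 at (6,3), which reduces to 0/1. Any threshold above that leaves this agent unsatisfied.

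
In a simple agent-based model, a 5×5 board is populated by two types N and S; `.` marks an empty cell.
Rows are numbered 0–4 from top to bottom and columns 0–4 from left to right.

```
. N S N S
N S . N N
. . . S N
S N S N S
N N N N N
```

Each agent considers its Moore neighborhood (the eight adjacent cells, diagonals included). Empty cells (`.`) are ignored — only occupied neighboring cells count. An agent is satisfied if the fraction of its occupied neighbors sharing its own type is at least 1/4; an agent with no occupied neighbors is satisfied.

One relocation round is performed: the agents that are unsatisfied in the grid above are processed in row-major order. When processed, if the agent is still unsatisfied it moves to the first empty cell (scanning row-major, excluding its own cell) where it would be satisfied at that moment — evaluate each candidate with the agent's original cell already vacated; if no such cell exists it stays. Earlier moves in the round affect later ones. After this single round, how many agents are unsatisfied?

3

Initially unsatisfied (in order): (0,4), (3,0), (3,2), (3,4).
  (0,4) → (0,0).
  (3,0) → (1,2).
  (3,2) → (2,0).
  (3,4) → (2,1).
Resulting grid:
S N S N .
N S S N N
S S . S N
. N . N .
N N N N N
Unsatisfied now: (0,1), (1,0), (2,3).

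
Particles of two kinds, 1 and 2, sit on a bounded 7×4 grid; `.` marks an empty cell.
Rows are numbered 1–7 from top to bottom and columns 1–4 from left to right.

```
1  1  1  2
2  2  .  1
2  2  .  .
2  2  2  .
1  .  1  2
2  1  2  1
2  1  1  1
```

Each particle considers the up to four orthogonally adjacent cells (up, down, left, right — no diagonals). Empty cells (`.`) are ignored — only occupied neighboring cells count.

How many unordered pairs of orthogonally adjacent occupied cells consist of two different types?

15

Scan each occupied cell's neighbors to the right and below so each pair is counted once.
From row 1: 4 unlike of 6 pairs (running 4/6).
From row 2: 0 unlike of 3 pairs (running 4/9).
From row 3: 0 unlike of 3 pairs (running 4/12).
From row 4: 2 unlike of 4 pairs (running 6/16).
From row 5: 4 unlike of 4 pairs (running 10/20).
From row 6: 4 unlike of 7 pairs (running 14/27).
From row 7: 1 unlike of 3 pairs (running 15/30).
Total adjacent occupied pairs: 30; unlike-type pairs: 15.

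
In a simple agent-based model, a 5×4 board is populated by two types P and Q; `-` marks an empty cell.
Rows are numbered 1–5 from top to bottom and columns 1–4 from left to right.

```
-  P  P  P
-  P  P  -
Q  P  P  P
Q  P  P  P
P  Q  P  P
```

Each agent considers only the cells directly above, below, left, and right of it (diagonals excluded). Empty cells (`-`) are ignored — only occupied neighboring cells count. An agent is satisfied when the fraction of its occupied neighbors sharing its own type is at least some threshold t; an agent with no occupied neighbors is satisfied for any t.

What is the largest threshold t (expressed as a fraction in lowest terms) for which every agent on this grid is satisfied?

Row 1: (1,2)P 2/2 · (1,3)P 3/3 · (1,4)P 1/1
Row 2: (2,2)P 3/3 · (2,3)P 3/3
Row 3: (3,1)Q 1/2 · (3,2)P 3/4 · (3,3)P 4/4 · (3,4)P 2/2
Row 4: (4,1)Q 1/3 · (4,2)P 2/4 · (4,3)P 4/4 · (4,4)P 3/3
Row 5: (5,1)P 0/2 · (5,2)Q 0/3 · (5,3)P 2/3 · (5,4)P 2/2
The smallest same-type fraction is 0/2 at (5,1), which reduces to 0/1. Any threshold above that leaves this agent unsatisfied.

0/1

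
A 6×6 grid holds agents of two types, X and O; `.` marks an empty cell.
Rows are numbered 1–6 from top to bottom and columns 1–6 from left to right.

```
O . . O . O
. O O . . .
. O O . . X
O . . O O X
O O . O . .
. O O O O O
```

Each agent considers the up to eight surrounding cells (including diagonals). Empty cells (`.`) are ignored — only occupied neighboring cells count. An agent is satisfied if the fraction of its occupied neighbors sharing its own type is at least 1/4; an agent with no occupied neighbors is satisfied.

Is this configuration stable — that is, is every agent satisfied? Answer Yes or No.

Yes

(1,1)O 1/1 ok
(1,4)O 1/1 ok
(1,6)O 0/0 ok
(2,2)O 4/4 ok
(2,3)O 4/4 ok
(3,2)O 4/4 ok
(3,3)O 4/4 ok
(3,6)X 1/2 ok
(4,1)O 3/3 ok
(4,4)O 3/3 ok
(4,5)O 2/4 ok
(4,6)X 1/2 ok
(5,1)O 3/3 ok
(5,2)O 4/4 ok
(5,4)O 5/5 ok
(6,2)O 3/3 ok
(6,3)O 4/4 ok
(6,4)O 3/3 ok
(6,5)O 3/3 ok
(6,6)O 1/1 ok
All meet the threshold, so the configuration is stable.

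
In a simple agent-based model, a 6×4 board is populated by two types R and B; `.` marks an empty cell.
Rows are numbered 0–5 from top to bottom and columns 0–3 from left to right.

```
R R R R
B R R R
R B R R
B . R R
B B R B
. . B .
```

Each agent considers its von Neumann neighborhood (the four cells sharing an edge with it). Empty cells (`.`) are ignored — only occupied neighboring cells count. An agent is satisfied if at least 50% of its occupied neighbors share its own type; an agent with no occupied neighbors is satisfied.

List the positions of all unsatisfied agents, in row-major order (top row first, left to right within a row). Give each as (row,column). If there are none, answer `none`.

Row 0: (0,0)R 1/2 ok · (0,1)R 3/3 ok · (0,2)R 3/3 ok · (0,3)R 2/2 ok
Row 1: (1,0)B 0/3 unhappy · (1,1)R 2/4 ok · (1,2)R 4/4 ok · (1,3)R 3/3 ok
Row 2: (2,0)R 0/3 unhappy · (2,1)B 0/3 unhappy · (2,2)R 3/4 ok · (2,3)R 3/3 ok
Row 3: (3,0)B 1/2 ok · (3,2)R 3/3 ok · (3,3)R 2/3 ok
Row 4: (4,0)B 2/2 ok · (4,1)B 1/2 ok · (4,2)R 1/4 unhappy · (4,3)B 0/2 unhappy
Row 5: (5,2)B 0/1 unhappy

(1,0), (2,0), (2,1), (4,2), (4,3), (5,2)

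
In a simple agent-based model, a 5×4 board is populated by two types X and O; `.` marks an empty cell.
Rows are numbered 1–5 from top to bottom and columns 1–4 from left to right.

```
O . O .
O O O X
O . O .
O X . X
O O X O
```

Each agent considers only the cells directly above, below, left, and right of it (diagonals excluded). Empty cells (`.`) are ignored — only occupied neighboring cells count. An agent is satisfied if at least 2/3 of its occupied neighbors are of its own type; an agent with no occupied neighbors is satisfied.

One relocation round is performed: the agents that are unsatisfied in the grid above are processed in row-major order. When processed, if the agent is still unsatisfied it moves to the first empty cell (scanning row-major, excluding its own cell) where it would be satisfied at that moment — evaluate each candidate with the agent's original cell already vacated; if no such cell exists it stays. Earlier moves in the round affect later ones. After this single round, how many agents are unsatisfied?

2

Initially unsatisfied (in order): (2,4), (4,2), (4,4), (5,2), (5,3), (5,4).
  (2,4) → (4,3).
  (4,2): no empty cell satisfies it; stays.
  (4,4): no empty cell satisfies it; stays.
  (5,2) → (1,2).
  (5,3): no empty cell satisfies it; stays.
  (5,4) → (1,4).
Resulting grid:
O O O O
O O O .
O . O .
O X X X
O . X .
Unsatisfied now: (3,3), (4,2).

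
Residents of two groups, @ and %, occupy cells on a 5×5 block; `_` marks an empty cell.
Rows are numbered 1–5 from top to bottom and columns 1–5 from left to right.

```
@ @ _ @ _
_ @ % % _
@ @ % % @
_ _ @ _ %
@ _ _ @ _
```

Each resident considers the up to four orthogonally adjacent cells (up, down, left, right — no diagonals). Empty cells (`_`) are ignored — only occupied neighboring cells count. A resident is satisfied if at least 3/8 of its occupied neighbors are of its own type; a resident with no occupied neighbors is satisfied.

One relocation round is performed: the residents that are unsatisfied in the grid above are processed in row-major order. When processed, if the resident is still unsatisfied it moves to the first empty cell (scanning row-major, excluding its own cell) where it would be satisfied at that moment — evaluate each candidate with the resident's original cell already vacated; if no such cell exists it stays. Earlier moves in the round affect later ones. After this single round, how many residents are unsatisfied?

0

Initially unsatisfied (in order): (1,4), (3,5), (4,3), (4,5).
  (1,4) → (1,3).
  (3,5) → (1,4).
  (4,3) → (1,5).
  (4,5): now satisfied by earlier moves; stays.
Resulting grid:
@ @ @ @ @
_ @ % % _
@ @ % % _
_ _ _ _ %
@ _ _ @ _
All satisfied now.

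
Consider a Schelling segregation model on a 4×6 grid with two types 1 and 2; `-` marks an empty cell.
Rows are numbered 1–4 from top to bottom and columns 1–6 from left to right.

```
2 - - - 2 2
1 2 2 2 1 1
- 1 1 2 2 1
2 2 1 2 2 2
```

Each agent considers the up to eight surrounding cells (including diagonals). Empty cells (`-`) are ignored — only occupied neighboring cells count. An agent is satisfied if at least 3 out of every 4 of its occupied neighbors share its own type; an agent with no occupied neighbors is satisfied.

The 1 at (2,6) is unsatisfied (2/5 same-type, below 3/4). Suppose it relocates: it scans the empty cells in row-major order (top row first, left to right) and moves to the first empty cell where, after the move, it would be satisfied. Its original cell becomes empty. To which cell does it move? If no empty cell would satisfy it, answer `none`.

Vacating (2,6). Empty cells in order:
  (1,2): 1/4 same-type → still unsatisfied.
  (1,3): 0/3 same-type → still unsatisfied.
  (1,4): 1/4 same-type → still unsatisfied.
  (3,1): 2/5 same-type → still unsatisfied.

none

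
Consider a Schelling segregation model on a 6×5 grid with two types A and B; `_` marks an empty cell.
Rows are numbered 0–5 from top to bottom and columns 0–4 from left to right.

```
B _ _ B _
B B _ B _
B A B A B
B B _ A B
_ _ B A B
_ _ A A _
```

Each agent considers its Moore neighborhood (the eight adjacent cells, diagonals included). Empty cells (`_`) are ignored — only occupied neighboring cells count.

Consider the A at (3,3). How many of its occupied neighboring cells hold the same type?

Occupied neighbors of (3,3): (2,2)=B, (2,3)=A, (2,4)=B, (3,4)=B, (4,2)=B, (4,3)=A, (4,4)=B.
Same type (A): 2 of 7.

2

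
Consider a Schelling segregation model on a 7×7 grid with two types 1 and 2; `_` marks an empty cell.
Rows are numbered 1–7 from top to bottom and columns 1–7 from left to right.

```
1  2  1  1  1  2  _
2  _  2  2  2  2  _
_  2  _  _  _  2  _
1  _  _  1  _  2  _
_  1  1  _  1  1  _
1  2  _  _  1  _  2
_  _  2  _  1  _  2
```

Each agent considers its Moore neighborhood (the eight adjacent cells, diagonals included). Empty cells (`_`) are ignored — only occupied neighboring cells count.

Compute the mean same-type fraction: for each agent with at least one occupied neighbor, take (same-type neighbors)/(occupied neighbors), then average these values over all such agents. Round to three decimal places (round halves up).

0.612

Row 1: (1,1)1 0/2 · (1,2)2 2/4 · (1,3)1 1/4 · (1,4)1 2/5 · (1,5)1 1/5 · (1,6)2 2/3
Row 2: (2,1)2 2/3 · (2,3)2 3/5 · (2,4)2 2/5 · (2,5)2 4/6 · (2,6)2 3/4
Row 3: (3,2)2 2/3 · (3,6)2 3/3
Row 4: (4,1)1 1/2 · (4,4)1 2/2 · (4,6)2 1/3
Row 5: (5,2)1 3/4 · (5,3)1 2/3 · (5,5)1 3/4 · (5,6)1 2/4
Row 6: (6,1)1 1/2 · (6,2)2 1/4 · (6,5)1 3/3 · (6,7)2 1/2
Row 7: (7,3)2 1/1 · (7,5)1 1/1 · (7,7)2 1/1
Sum over 27 agents: 0/2 + 2/4 + 1/4 + 2/5 + 1/5 + 2/3 + 2/3 + 3/5 + 2/5 + 4/6 + 3/4 + 2/3 + 3/3 + 1/2 + 2/2 + 1/3 + 3/4 + 2/3 + 3/4 + 2/4 + 1/2 + 1/4 + 3/3 + 1/2 + 1/1 + 1/1 + 1/1 = 991/60; mean = 991/60 ÷ 27 = 991/1620 = 0.611728… → 0.612.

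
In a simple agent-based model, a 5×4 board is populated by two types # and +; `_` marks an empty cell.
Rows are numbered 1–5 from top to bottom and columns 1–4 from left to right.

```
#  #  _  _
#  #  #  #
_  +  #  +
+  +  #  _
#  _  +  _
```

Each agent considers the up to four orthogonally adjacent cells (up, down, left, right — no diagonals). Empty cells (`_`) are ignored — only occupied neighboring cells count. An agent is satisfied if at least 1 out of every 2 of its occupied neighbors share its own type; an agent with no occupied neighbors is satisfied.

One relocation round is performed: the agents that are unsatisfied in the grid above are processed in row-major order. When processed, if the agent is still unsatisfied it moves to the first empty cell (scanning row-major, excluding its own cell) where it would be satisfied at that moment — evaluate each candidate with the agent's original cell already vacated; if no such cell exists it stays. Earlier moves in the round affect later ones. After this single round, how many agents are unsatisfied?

Initially unsatisfied (in order): (3,2), (3,4), (4,3), (5,1), (5,3).
  (3,2) → (3,1).
  (3,4) → (3,2).
  (4,3) → (1,3).
  (5,1) → (1,4).
  (5,3): now satisfied by earlier moves; stays.
Resulting grid:
# # # #
# # # #
+ + # _
+ + _ _
_ _ + _
All satisfied now.

0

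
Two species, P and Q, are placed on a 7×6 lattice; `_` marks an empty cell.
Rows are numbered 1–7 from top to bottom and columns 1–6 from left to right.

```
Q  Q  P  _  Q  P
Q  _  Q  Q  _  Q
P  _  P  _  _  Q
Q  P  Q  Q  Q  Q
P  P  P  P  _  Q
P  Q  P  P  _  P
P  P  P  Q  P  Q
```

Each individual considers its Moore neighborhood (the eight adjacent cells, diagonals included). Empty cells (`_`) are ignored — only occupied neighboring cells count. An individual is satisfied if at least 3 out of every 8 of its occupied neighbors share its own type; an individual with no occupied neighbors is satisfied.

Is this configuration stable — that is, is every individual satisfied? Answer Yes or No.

No

Row 1: (1,1)Q 2/2 satisfied · (1,2)Q 3/4 satisfied · (1,3)P 0/3 not · (1,5)Q 2/3 satisfied · (1,6)P 0/2 not
Row 2: (2,1)Q 2/3 satisfied · (2,3)Q 2/4 satisfied · (2,4)Q 2/4 satisfied · (2,6)Q 2/3 satisfied
Row 3: (3,1)P 1/3 not · (3,3)P 1/5 not · (3,6)Q 3/3 satisfied
Row 4: (4,1)Q 0/4 not · (4,2)P 5/7 satisfied · (4,3)Q 1/6 not · (4,4)Q 2/5 satisfied · (4,5)Q 4/5 satisfied · (4,6)Q 3/3 satisfied
Row 5: (5,1)P 3/5 satisfied · (5,2)P 5/8 satisfied · (5,3)P 5/8 satisfied · (5,4)P 3/6 satisfied · (5,6)Q 2/3 satisfied
Row 6: (6,1)P 4/5 satisfied · (6,2)Q 0/8 not · (6,3)P 6/8 satisfied · (6,4)P 5/6 satisfied · (6,6)P 1/3 not
Row 7: (7,1)P 2/3 satisfied · (7,2)P 4/5 satisfied · (7,3)P 3/5 satisfied · (7,4)Q 0/4 not · (7,5)P 2/4 satisfied · (7,6)Q 0/2 not
For instance (1,3) has only 0/3 same-type neighbors, below 3/8.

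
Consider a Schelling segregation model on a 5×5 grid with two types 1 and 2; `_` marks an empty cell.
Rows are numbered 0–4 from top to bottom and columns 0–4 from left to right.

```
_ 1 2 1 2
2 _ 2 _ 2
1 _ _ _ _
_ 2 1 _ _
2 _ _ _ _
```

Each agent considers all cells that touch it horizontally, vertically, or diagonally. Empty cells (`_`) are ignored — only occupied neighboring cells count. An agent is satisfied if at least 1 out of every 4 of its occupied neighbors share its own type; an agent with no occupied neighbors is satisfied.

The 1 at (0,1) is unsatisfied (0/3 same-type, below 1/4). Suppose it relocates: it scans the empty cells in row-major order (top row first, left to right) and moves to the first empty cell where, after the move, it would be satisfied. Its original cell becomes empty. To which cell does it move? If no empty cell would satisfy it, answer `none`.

(1,1)

Vacating (0,1). Empty cells in order:
  (0,0): 0/1 same-type → still unsatisfied.
  (1,1): 1/4 same-type → satisfied — stop here.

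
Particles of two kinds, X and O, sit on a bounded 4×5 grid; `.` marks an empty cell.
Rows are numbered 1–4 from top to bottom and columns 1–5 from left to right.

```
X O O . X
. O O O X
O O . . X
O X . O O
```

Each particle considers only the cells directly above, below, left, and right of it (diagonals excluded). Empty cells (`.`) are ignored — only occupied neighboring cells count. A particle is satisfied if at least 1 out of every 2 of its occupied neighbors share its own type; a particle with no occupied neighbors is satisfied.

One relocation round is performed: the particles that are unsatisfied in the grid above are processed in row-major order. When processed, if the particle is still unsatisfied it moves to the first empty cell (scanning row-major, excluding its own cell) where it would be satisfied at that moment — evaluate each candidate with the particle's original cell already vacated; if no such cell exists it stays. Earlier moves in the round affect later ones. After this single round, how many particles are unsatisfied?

1

Initially unsatisfied (in order): (1,1), (4,2).
  (1,1) → (4,3).
  (4,2): no empty cell satisfies it; stays.
Resulting grid:
. O O . X
. O O O X
O O . . X
O X X O O
Unsatisfied now: (4,2).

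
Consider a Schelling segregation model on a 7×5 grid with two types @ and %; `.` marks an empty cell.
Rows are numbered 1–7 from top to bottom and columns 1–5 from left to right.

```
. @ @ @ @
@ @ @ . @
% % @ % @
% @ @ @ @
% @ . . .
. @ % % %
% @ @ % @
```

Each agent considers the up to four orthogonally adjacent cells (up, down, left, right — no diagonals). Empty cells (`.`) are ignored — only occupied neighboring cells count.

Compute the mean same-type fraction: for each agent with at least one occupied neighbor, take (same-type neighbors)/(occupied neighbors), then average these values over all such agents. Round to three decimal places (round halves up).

Row 1: (1,2)@ 2/2 · (1,3)@ 3/3 · (1,4)@ 2/2 · (1,5)@ 2/2
Row 2: (2,1)@ 1/2 · (2,2)@ 3/4 · (2,3)@ 3/3 · (2,5)@ 2/2
Row 3: (3,1)% 2/3 · (3,2)% 1/4 · (3,3)@ 2/4 · (3,4)% 0/3 · (3,5)@ 2/3
Row 4: (4,1)% 2/3 · (4,2)@ 2/4 · (4,3)@ 3/3 · (4,4)@ 2/3 · (4,5)@ 2/2
Row 5: (5,1)% 1/2 · (5,2)@ 2/3
Row 6: (6,2)@ 2/3 · (6,3)% 1/3 · (6,4)% 3/3 · (6,5)% 1/2
Row 7: (7,1)% 0/1 · (7,2)@ 2/3 · (7,3)@ 1/3 · (7,4)% 1/3 · (7,5)@ 0/2
Sum over 29 agents: 2/2 + 3/3 + 2/2 + 2/2 + 1/2 + 3/4 + 3/3 + 2/2 + 2/3 + 1/4 + 2/4 + 0/3 + 2/3 + 2/3 + 2/4 + 3/3 + 2/3 + 2/2 + 1/2 + 2/3 + 2/3 + 1/3 + 3/3 + 1/2 + 0/1 + 2/3 + 1/3 + 1/3 + 0/2 = 109/6; mean = 109/6 ÷ 29 = 109/174 = 0.626436… → 0.626.

0.626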